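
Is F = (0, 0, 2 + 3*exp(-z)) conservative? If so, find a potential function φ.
Yes, F is conservative. φ = 2*z - 3*exp(-z)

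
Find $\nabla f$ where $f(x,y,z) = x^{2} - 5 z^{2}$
(2*x, 0, -10*z)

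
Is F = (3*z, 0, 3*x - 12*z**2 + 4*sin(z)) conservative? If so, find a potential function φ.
Yes, F is conservative. φ = 3*x*z - 4*z**3 - 4*cos(z)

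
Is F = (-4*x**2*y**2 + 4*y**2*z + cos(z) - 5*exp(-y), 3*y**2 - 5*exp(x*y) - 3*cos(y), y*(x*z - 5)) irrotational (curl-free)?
No, ∇×F = (x*z - 5, 4*y**2 - y*z - sin(z), (y*(8*x**2 - 8*z - 5*exp(x*y))*exp(y) - 5)*exp(-y))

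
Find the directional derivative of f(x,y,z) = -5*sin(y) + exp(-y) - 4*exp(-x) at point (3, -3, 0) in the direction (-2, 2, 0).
-sqrt(2)*(5*exp(3)*cos(3) + 4 + exp(6))*exp(-3)/2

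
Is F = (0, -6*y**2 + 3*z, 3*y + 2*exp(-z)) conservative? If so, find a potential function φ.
Yes, F is conservative. φ = -2*y**3 + 3*y*z - 2*exp(-z)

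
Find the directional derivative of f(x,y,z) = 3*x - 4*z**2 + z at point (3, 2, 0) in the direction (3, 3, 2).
sqrt(22)/2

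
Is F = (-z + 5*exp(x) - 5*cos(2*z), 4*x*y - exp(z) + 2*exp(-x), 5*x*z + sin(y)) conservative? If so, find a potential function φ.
No, ∇×F = (exp(z) + cos(y), -5*z + 10*sin(2*z) - 1, 4*y - 2*exp(-x)) ≠ 0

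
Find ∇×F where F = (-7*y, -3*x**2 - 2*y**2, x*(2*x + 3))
(0, -4*x - 3, 7 - 6*x)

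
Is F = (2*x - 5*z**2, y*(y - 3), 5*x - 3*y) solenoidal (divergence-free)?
No, ∇·F = 2*y - 1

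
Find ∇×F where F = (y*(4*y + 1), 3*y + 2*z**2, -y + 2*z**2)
(-4*z - 1, 0, -8*y - 1)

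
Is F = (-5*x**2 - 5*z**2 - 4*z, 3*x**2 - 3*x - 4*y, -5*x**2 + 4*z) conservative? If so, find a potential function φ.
No, ∇×F = (0, 10*x - 10*z - 4, 6*x - 3) ≠ 0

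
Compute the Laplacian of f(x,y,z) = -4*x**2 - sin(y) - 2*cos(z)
sin(y) + 2*cos(z) - 8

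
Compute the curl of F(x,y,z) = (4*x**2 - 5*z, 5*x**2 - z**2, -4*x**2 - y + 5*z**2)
(2*z - 1, 8*x - 5, 10*x)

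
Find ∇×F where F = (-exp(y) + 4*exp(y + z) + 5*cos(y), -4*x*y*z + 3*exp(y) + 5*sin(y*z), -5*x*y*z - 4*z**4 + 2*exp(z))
(4*x*y - 5*x*z - 5*y*cos(y*z), 5*y*z + 4*exp(y + z), -4*y*z + exp(y) - 4*exp(y + z) + 5*sin(y))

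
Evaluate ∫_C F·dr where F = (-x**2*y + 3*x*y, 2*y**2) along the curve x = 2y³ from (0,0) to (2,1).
358/105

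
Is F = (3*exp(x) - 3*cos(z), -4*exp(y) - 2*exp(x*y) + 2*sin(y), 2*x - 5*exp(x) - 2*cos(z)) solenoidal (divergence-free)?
No, ∇·F = -2*x*exp(x*y) + 3*exp(x) - 4*exp(y) + 2*sin(z) + 2*cos(y)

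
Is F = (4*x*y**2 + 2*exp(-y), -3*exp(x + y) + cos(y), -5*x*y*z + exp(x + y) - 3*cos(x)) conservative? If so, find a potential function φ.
No, ∇×F = (-5*x*z + exp(x + y), 5*y*z - exp(x + y) - 3*sin(x), -8*x*y - 3*exp(x + y) + 2*exp(-y)) ≠ 0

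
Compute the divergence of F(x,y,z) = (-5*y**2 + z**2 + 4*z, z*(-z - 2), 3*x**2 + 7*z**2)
14*z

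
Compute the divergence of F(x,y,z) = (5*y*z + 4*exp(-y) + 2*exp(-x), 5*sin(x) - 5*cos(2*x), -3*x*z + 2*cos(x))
-3*x - 2*exp(-x)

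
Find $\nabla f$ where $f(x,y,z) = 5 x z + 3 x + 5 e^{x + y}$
(5*z + 5*exp(x + y) + 3, 5*exp(x + y), 5*x)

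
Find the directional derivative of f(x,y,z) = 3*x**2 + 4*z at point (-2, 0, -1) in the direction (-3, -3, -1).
32*sqrt(19)/19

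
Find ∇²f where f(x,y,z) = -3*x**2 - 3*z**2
-12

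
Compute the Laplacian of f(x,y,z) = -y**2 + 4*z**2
6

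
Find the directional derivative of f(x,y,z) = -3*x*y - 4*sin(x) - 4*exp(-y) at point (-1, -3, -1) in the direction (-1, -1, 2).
2*sqrt(6)*(-exp(3) - 3 + cos(1))/3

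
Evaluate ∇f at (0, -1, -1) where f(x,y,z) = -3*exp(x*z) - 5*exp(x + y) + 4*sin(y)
(3 - 5*exp(-1), -5*exp(-1) + 4*cos(1), 0)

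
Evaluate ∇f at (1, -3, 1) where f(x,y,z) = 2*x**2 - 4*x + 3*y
(0, 3, 0)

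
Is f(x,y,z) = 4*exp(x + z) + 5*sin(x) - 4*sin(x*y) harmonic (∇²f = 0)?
No, ∇²f = 4*x**2*sin(x*y) + 4*y**2*sin(x*y) + 8*exp(x + z) - 5*sin(x)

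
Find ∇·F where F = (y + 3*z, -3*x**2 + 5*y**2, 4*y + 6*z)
10*y + 6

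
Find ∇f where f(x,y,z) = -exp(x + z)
(-exp(x + z), 0, -exp(x + z))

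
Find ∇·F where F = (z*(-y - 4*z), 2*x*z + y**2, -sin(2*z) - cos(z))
2*y + sin(z) - 2*cos(2*z)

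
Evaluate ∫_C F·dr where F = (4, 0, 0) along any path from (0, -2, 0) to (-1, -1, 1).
-4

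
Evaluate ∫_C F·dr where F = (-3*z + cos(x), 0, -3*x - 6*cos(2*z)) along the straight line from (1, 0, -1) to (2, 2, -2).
3*sin(4) - 2*sin(2) - sin(1) + 9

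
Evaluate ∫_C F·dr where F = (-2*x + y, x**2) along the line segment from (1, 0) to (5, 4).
76/3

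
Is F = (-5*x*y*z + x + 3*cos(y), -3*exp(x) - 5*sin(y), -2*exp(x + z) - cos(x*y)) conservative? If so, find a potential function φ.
No, ∇×F = (x*sin(x*y), -5*x*y - y*sin(x*y) + 2*exp(x + z), 5*x*z - 3*exp(x) + 3*sin(y)) ≠ 0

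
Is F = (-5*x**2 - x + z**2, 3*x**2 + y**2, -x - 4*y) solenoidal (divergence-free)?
No, ∇·F = -10*x + 2*y - 1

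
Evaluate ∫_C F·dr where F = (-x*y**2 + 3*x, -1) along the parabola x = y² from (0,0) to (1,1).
1/6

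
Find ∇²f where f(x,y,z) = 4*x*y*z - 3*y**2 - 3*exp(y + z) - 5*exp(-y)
-6*exp(y + z) - 6 - 5*exp(-y)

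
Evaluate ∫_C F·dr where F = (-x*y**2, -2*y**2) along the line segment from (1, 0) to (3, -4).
16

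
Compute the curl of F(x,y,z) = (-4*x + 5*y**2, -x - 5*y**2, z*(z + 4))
(0, 0, -10*y - 1)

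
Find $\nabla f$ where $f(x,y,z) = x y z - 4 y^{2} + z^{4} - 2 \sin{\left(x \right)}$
(y*z - 2*cos(x), x*z - 8*y, x*y + 4*z**3)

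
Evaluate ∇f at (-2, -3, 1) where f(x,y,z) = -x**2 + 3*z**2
(4, 0, 6)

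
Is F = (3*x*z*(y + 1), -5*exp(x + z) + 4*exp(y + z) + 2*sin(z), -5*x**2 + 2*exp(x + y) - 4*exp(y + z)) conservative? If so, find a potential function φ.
No, ∇×F = (2*exp(x + y) + 5*exp(x + z) - 8*exp(y + z) - 2*cos(z), 3*x*(y + 1) + 10*x - 2*exp(x + y), -3*x*z - 5*exp(x + z)) ≠ 0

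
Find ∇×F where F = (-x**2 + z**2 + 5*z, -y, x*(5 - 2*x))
(0, 4*x + 2*z, 0)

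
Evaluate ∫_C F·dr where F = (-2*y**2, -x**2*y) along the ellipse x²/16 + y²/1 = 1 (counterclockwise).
0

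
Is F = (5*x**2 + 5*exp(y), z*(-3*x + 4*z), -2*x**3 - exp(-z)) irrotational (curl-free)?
No, ∇×F = (3*x - 8*z, 6*x**2, -3*z - 5*exp(y))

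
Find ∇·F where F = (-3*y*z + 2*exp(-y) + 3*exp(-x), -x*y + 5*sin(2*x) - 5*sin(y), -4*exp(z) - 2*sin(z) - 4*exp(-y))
-x - 4*exp(z) - 5*cos(y) - 2*cos(z) - 3*exp(-x)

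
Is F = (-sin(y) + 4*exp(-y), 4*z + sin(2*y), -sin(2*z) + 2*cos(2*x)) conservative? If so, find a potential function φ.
No, ∇×F = (-4, 4*sin(2*x), cos(y) + 4*exp(-y)) ≠ 0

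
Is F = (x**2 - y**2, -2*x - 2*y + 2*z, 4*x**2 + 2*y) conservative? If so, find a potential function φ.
No, ∇×F = (0, -8*x, 2*y - 2) ≠ 0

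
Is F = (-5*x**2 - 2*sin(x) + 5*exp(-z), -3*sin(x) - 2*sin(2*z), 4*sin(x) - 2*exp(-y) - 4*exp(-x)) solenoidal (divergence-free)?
No, ∇·F = -10*x - 2*cos(x)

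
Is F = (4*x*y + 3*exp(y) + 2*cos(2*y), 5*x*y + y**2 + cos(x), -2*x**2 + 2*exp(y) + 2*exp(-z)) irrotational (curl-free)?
No, ∇×F = (2*exp(y), 4*x, -4*x + 5*y - 3*exp(y) - sin(x) + 4*sin(2*y))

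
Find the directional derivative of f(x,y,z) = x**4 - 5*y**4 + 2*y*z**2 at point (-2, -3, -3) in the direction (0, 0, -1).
-36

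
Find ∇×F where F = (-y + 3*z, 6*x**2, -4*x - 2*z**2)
(0, 7, 12*x + 1)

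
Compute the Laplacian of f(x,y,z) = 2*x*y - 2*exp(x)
-2*exp(x)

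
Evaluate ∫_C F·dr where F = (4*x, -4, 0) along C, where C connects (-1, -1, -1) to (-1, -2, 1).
4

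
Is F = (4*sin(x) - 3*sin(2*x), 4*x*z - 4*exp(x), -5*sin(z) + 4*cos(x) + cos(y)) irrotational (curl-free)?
No, ∇×F = (-4*x - sin(y), 4*sin(x), 4*z - 4*exp(x))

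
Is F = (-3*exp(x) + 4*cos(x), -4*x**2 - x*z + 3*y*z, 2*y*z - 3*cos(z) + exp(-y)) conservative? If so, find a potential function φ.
No, ∇×F = (x - 3*y + 2*z - exp(-y), 0, -8*x - z) ≠ 0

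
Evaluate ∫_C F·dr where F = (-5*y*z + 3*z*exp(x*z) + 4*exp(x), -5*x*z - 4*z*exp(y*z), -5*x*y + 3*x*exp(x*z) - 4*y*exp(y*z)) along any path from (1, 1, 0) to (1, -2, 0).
0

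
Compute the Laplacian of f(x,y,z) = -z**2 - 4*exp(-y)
-2 - 4*exp(-y)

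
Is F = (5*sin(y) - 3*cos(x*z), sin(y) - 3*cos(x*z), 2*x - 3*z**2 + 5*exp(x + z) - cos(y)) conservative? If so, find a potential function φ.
No, ∇×F = (-3*x*sin(x*z) + sin(y), 3*x*sin(x*z) - 5*exp(x + z) - 2, 3*z*sin(x*z) - 5*cos(y)) ≠ 0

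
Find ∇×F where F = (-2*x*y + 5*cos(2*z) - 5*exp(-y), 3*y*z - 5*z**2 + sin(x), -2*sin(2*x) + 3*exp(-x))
(-3*y + 10*z, -10*sin(2*z) + 4*cos(2*x) + 3*exp(-x), 2*x + cos(x) - 5*exp(-y))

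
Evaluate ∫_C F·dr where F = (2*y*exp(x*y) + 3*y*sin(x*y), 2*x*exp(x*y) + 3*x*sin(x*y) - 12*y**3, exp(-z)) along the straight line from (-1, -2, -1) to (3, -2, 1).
-2*exp(2) - 3*cos(6) + 3*cos(2) - exp(-1) + 2*exp(-6) + E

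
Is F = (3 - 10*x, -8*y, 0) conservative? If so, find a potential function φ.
Yes, F is conservative. φ = -5*x**2 + 3*x - 4*y**2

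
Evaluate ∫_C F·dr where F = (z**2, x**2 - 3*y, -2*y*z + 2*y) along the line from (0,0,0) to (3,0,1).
1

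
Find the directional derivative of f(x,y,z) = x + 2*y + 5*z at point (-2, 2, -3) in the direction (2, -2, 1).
1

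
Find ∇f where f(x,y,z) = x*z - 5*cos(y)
(z, 5*sin(y), x)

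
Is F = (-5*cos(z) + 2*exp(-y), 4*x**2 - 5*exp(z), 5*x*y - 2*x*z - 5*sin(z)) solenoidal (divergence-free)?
No, ∇·F = -2*x - 5*cos(z)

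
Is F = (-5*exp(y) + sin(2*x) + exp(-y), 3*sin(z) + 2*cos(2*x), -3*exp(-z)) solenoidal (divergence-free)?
No, ∇·F = 2*cos(2*x) + 3*exp(-z)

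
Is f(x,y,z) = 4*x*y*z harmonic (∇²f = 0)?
Yes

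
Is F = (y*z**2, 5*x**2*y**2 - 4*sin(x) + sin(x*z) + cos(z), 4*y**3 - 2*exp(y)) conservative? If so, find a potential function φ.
No, ∇×F = (-x*cos(x*z) + 12*y**2 - 2*exp(y) + sin(z), 2*y*z, 10*x*y**2 - z**2 + z*cos(x*z) - 4*cos(x)) ≠ 0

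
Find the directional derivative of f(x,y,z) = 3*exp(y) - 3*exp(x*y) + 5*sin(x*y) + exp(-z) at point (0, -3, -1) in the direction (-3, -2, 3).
3*sqrt(22)*(-2 + (6 - E)*exp(3))*exp(-3)/22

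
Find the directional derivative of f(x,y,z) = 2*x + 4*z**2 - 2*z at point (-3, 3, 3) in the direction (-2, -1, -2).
-16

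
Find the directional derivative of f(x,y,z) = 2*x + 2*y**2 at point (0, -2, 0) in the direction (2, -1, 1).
2*sqrt(6)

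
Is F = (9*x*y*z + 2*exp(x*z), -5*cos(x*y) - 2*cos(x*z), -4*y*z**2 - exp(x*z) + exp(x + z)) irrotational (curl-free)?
No, ∇×F = (-2*x*sin(x*z) - 4*z**2, 9*x*y + 2*x*exp(x*z) + z*exp(x*z) - exp(x + z), -9*x*z + 5*y*sin(x*y) + 2*z*sin(x*z))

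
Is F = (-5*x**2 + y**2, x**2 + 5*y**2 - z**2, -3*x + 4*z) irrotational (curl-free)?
No, ∇×F = (2*z, 3, 2*x - 2*y)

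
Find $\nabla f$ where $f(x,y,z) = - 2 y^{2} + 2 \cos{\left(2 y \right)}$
(0, -4*y - 4*sin(2*y), 0)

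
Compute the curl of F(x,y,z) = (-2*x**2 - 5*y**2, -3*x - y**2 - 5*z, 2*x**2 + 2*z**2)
(5, -4*x, 10*y - 3)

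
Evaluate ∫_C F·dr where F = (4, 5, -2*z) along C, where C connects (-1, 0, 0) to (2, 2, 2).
18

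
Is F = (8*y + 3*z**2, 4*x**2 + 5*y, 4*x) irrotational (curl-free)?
No, ∇×F = (0, 6*z - 4, 8*x - 8)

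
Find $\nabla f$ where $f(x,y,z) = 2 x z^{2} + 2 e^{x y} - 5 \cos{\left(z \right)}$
(2*y*exp(x*y) + 2*z**2, 2*x*exp(x*y), 4*x*z + 5*sin(z))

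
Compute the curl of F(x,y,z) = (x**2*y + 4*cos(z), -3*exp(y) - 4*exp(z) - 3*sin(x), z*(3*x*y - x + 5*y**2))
(z*(3*x + 10*y) + 4*exp(z), -3*y*z + z - 4*sin(z), -x**2 - 3*cos(x))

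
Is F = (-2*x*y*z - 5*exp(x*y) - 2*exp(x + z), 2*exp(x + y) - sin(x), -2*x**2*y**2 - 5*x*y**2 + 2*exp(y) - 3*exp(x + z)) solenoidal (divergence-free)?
No, ∇·F = -2*y*z - 5*y*exp(x*y) + 2*exp(x + y) - 5*exp(x + z)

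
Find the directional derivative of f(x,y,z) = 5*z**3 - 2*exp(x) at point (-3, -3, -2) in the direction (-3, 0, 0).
2*exp(-3)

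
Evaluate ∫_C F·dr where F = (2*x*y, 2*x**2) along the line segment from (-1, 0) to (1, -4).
-16/3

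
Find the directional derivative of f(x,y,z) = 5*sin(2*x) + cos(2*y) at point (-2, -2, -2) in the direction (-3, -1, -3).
-2*sqrt(19)*(15*cos(4) + sin(4))/19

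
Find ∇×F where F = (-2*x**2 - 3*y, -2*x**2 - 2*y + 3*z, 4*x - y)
(-4, -4, 3 - 4*x)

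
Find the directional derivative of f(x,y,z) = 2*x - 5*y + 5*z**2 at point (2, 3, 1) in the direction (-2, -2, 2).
13*sqrt(3)/3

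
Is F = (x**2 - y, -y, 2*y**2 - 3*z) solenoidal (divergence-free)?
No, ∇·F = 2*x - 4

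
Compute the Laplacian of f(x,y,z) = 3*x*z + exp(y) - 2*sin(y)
exp(y) + 2*sin(y)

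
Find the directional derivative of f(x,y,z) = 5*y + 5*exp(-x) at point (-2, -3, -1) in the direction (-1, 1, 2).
5*sqrt(6)*(1 + exp(2))/6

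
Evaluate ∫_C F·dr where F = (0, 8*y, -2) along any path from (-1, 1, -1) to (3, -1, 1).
-4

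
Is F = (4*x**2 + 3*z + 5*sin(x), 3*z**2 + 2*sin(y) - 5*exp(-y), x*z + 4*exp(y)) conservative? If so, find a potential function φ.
No, ∇×F = (-6*z + 4*exp(y), 3 - z, 0) ≠ 0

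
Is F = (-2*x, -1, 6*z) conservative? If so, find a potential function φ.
Yes, F is conservative. φ = -x**2 - y + 3*z**2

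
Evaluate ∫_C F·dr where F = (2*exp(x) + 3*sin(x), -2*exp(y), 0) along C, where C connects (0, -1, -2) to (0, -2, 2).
-(2 - 2*E)*exp(-2)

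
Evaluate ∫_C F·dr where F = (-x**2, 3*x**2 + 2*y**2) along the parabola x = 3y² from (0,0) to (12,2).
-5968/15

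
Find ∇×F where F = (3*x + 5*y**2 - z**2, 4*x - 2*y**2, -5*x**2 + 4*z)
(0, 10*x - 2*z, 4 - 10*y)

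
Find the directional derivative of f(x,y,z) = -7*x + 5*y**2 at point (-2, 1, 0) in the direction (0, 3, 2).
30*sqrt(13)/13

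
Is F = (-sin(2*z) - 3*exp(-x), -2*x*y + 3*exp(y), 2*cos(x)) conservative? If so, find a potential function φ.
No, ∇×F = (0, 2*sin(x) - 2*cos(2*z), -2*y) ≠ 0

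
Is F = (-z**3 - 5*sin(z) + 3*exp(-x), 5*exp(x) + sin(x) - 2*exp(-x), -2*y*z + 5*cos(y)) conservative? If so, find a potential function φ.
No, ∇×F = (-2*z - 5*sin(y), -3*z**2 - 5*cos(z), 5*exp(x) + cos(x) + 2*exp(-x)) ≠ 0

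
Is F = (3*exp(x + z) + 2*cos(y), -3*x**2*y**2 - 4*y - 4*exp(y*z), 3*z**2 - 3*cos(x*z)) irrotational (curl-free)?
No, ∇×F = (4*y*exp(y*z), -3*z*sin(x*z) + 3*exp(x + z), -6*x*y**2 + 2*sin(y))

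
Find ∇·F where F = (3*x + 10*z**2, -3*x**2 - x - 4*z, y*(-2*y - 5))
3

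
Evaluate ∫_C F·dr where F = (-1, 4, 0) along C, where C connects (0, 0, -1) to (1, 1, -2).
3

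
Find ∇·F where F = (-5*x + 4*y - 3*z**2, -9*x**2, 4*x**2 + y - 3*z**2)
-6*z - 5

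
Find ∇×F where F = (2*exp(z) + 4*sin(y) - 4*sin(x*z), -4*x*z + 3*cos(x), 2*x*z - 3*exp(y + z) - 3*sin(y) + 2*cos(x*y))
(-2*x*sin(x*y) + 4*x - 3*exp(y + z) - 3*cos(y), -4*x*cos(x*z) + 2*y*sin(x*y) - 2*z + 2*exp(z), -4*z - 3*sin(x) - 4*cos(y))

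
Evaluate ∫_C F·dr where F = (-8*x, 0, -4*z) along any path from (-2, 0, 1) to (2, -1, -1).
0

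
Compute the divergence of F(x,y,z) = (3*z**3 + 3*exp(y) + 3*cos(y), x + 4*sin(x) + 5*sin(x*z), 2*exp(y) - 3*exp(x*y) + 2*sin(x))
0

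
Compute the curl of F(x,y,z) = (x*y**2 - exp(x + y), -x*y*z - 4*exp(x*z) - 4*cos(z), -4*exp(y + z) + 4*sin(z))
(x*y + 4*x*exp(x*z) - 4*exp(y + z) - 4*sin(z), 0, -2*x*y - y*z - 4*z*exp(x*z) + exp(x + y))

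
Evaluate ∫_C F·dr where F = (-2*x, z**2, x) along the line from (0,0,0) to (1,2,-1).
-5/6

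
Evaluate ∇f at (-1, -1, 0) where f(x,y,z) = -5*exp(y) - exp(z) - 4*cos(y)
(0, -4*sin(1) - 5*exp(-1), -1)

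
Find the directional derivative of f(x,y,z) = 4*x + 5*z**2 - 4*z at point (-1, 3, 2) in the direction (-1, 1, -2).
-6*sqrt(6)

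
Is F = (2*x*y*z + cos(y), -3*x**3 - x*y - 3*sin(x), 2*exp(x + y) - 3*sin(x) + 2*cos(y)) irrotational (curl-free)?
No, ∇×F = (2*exp(x + y) - 2*sin(y), 2*x*y - 2*exp(x + y) + 3*cos(x), -9*x**2 - 2*x*z - y + sin(y) - 3*cos(x))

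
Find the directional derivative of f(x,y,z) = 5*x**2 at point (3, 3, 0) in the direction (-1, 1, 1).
-10*sqrt(3)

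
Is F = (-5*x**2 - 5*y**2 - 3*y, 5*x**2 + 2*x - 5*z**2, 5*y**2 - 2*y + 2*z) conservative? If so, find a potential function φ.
No, ∇×F = (10*y + 10*z - 2, 0, 10*x + 10*y + 5) ≠ 0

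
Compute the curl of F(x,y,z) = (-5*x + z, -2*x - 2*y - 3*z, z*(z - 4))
(3, 1, -2)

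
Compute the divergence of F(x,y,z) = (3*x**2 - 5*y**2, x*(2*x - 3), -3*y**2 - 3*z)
6*x - 3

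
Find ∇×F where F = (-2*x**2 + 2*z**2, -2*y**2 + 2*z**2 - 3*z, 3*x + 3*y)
(6 - 4*z, 4*z - 3, 0)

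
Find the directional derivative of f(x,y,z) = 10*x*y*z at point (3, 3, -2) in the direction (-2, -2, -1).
50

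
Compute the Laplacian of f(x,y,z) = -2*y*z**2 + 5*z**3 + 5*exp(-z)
-4*y + 30*z + 5*exp(-z)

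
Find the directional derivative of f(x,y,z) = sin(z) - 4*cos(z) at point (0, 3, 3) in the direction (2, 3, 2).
2*sqrt(17)*(cos(3) + 4*sin(3))/17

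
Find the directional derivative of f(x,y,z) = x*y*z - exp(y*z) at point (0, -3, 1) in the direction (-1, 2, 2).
4*exp(-3)/3 + 1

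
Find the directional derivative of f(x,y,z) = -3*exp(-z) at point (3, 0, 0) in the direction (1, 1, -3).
-9*sqrt(11)/11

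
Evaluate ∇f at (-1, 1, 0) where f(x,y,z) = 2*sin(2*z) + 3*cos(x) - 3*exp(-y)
(3*sin(1), 3*exp(-1), 4)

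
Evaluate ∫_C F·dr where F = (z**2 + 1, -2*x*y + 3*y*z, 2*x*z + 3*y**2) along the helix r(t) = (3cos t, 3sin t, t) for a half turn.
-42 - 3*pi**2 + 27*pi/4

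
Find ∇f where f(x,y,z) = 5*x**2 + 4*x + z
(10*x + 4, 0, 1)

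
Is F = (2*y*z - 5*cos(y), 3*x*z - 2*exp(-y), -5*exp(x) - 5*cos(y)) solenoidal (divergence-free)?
No, ∇·F = 2*exp(-y)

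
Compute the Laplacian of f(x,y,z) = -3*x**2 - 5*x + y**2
-4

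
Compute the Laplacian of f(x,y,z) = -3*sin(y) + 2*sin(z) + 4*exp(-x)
3*sin(y) - 2*sin(z) + 4*exp(-x)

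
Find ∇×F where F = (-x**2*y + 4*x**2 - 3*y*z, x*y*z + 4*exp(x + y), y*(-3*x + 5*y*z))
(-x*y - 3*x + 10*y*z, 0, x**2 + y*z + 3*z + 4*exp(x + y))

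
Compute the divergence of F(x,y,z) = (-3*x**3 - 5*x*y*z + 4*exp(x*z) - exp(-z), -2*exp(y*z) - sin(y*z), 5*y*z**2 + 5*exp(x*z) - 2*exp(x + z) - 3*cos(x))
-9*x**2 + 5*x*exp(x*z) + 5*y*z + 4*z*exp(x*z) - 2*z*exp(y*z) - z*cos(y*z) - 2*exp(x + z)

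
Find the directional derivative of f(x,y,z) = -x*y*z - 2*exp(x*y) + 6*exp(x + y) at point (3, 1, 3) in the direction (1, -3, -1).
sqrt(11)*(-12*exp(4) + 27 + 16*exp(3))/11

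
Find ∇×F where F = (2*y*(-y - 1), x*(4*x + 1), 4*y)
(4, 0, 8*x + 4*y + 3)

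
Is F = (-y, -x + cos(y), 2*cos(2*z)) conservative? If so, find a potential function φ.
Yes, F is conservative. φ = -x*y + sin(y) + sin(2*z)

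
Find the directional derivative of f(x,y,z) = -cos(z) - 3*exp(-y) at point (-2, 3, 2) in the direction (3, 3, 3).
sqrt(3)*(3 + exp(3)*sin(2))*exp(-3)/3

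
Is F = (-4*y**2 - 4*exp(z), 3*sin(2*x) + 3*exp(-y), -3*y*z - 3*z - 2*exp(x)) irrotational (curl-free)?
No, ∇×F = (-3*z, 2*exp(x) - 4*exp(z), 8*y + 6*cos(2*x))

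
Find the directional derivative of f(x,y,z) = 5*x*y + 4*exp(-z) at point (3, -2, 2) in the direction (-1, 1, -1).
sqrt(3)*(4 + 25*exp(2))*exp(-2)/3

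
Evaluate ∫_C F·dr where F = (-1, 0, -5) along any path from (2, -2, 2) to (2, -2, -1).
15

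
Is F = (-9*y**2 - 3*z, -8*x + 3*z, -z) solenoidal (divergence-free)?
No, ∇·F = -1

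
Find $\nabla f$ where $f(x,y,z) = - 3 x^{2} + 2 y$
(-6*x, 2, 0)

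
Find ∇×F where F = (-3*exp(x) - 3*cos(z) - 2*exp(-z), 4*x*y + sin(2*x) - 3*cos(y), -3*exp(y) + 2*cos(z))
(-3*exp(y), 3*sin(z) + 2*exp(-z), 4*y + 2*cos(2*x))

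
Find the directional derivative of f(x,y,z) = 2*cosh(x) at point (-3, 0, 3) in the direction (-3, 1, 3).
6*sqrt(19)*sinh(3)/19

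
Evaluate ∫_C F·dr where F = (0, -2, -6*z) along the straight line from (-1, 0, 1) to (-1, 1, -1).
-2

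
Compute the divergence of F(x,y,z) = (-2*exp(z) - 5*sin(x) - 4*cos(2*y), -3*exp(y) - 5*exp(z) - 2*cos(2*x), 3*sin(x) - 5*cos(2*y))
-3*exp(y) - 5*cos(x)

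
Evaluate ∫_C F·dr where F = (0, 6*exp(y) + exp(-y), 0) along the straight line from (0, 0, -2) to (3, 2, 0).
-5 - exp(-2) + 6*exp(2)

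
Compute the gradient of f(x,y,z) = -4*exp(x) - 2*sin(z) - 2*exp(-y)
(-4*exp(x), 2*exp(-y), -2*cos(z))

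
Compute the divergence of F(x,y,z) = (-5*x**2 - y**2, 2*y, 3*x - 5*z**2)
-10*x - 10*z + 2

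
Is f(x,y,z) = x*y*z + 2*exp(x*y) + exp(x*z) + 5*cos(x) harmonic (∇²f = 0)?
No, ∇²f = 2*x**2*exp(x*y) + x**2*exp(x*z) + 2*y**2*exp(x*y) + z**2*exp(x*z) - 5*cos(x)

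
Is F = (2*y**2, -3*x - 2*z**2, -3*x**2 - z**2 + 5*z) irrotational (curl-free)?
No, ∇×F = (4*z, 6*x, -4*y - 3)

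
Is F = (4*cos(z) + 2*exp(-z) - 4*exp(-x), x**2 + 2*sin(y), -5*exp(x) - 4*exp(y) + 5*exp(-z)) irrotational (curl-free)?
No, ∇×F = (-4*exp(y), 5*exp(x) - 4*sin(z) - 2*exp(-z), 2*x)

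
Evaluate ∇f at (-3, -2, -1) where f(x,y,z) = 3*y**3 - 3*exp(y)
(0, 36 - 3*exp(-2), 0)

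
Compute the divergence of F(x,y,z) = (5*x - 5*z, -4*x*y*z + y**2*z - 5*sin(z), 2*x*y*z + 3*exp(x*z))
2*x*y - 4*x*z + 3*x*exp(x*z) + 2*y*z + 5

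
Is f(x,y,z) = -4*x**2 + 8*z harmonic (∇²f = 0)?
No, ∇²f = -8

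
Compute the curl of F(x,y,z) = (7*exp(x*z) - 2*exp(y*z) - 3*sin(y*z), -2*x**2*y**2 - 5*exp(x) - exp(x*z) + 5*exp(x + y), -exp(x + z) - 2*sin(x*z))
(x*exp(x*z), 7*x*exp(x*z) - 2*y*exp(y*z) - 3*y*cos(y*z) + 2*z*cos(x*z) + exp(x + z), -4*x*y**2 - z*exp(x*z) + 2*z*exp(y*z) + 3*z*cos(y*z) - 5*exp(x) + 5*exp(x + y))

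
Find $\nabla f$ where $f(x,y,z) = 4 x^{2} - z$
(8*x, 0, -1)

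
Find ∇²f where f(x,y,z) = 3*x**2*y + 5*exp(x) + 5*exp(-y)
6*y + 5*exp(x) + 5*exp(-y)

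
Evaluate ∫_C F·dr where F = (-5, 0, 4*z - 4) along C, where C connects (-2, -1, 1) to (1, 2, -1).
-7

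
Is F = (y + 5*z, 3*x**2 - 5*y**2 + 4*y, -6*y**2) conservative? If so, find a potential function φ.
No, ∇×F = (-12*y, 5, 6*x - 1) ≠ 0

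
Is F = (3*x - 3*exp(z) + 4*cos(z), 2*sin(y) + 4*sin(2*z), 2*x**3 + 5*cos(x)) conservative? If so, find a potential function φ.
No, ∇×F = (-8*cos(2*z), -6*x**2 - 3*exp(z) + 5*sin(x) - 4*sin(z), 0) ≠ 0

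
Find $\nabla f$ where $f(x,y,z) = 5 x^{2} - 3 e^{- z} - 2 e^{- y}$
(10*x, 2*exp(-y), 3*exp(-z))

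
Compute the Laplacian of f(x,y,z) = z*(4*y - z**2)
-6*z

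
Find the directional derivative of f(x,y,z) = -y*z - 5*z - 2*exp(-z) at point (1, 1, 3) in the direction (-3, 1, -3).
3*sqrt(19)*(-2 + 5*exp(3))*exp(-3)/19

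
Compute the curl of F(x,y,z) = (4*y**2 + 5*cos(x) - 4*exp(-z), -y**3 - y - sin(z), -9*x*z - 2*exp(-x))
(cos(z), 9*z + 4*exp(-z) - 2*exp(-x), -8*y)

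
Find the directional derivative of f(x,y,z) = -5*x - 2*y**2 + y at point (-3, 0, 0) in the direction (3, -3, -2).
-9*sqrt(22)/11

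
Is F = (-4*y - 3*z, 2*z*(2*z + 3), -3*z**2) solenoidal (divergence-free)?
No, ∇·F = -6*z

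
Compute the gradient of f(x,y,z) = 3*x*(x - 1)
(6*x - 3, 0, 0)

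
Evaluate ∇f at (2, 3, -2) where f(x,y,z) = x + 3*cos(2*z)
(1, 0, 6*sin(4))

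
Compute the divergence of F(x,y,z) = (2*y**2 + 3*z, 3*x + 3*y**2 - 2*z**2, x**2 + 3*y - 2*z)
6*y - 2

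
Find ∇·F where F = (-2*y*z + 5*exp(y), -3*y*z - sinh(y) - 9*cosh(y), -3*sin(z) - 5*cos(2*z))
-3*z + 10*sin(2*z) - 3*cos(z) - 9*sinh(y) - cosh(y)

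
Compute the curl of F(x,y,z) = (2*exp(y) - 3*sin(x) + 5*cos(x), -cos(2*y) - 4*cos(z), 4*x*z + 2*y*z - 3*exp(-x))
(2*z - 4*sin(z), -4*z - 3*exp(-x), -2*exp(y))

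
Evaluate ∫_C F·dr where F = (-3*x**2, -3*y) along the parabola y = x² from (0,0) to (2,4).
-32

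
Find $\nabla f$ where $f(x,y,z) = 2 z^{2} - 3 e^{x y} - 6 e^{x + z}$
(-3*y*exp(x*y) - 6*exp(x + z), -3*x*exp(x*y), 4*z - 6*exp(x + z))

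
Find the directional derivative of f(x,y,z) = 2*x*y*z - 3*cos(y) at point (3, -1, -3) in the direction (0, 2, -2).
-3*sqrt(2)*(sin(1) + 4)/2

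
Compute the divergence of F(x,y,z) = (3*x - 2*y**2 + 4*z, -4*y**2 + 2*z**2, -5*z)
-8*y - 2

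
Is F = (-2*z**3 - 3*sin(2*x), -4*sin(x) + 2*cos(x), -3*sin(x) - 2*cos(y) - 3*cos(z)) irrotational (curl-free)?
No, ∇×F = (2*sin(y), -6*z**2 + 3*cos(x), -2*sin(x) - 4*cos(x))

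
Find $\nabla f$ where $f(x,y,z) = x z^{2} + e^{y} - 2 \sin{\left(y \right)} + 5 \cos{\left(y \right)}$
(z**2, exp(y) - 5*sin(y) - 2*cos(y), 2*x*z)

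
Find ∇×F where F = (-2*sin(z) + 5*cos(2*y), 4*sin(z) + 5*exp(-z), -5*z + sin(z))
(-4*cos(z) + 5*exp(-z), -2*cos(z), 10*sin(2*y))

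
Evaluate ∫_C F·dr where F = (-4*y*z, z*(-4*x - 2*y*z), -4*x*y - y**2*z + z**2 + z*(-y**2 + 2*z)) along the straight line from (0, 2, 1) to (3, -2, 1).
24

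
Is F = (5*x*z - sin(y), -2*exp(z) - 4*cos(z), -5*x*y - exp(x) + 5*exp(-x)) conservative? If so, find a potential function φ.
No, ∇×F = (-5*x + 2*exp(z) - 4*sin(z), 5*x + 5*y + exp(x) + 5*exp(-x), cos(y)) ≠ 0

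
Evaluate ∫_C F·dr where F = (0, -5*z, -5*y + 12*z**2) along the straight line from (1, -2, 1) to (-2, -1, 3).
109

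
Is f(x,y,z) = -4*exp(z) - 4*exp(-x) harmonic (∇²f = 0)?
No, ∇²f = -4*exp(z) - 4*exp(-x)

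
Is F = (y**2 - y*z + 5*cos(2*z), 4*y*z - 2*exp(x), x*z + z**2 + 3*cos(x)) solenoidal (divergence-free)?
No, ∇·F = x + 6*z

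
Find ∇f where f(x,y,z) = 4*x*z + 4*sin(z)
(4*z, 0, 4*x + 4*cos(z))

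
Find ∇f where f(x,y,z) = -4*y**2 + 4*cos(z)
(0, -8*y, -4*sin(z))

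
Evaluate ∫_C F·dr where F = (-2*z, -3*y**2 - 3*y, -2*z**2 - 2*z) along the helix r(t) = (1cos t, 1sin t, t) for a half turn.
pi*(-2*pi**2 - 3*pi + 6)/3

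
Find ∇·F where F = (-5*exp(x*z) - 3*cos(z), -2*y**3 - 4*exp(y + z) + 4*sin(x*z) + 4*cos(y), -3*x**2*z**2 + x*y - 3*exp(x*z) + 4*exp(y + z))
-6*x**2*z - 3*x*exp(x*z) - 6*y**2 - 5*z*exp(x*z) - 4*sin(y)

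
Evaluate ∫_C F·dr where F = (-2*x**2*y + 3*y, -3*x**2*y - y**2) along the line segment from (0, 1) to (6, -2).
39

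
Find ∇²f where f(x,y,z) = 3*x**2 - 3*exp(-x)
6 - 3*exp(-x)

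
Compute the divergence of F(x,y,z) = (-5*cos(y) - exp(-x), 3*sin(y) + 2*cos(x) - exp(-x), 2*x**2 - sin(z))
3*cos(y) - cos(z) + exp(-x)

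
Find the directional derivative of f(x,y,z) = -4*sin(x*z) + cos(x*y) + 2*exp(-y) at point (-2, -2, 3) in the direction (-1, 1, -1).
2*sqrt(3)*(-exp(2) + 2*cos(6))/3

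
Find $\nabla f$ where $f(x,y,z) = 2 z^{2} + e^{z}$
(0, 0, 4*z + exp(z))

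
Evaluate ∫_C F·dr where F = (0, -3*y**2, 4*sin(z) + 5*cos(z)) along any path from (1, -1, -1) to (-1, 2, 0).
-13 + 4*cos(1) + 5*sin(1)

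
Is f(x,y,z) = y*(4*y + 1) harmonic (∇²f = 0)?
No, ∇²f = 8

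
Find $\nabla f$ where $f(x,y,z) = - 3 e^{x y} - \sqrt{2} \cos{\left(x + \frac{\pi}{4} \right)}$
(-3*y*exp(x*y) + sqrt(2)*sin(x + pi/4), -3*x*exp(x*y), 0)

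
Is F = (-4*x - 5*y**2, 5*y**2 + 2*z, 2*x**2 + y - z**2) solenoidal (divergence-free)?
No, ∇·F = 10*y - 2*z - 4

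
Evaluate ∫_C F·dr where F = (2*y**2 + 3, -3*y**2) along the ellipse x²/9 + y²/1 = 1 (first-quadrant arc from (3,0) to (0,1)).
-14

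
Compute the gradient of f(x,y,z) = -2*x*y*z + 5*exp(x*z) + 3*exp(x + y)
(-2*y*z + 5*z*exp(x*z) + 3*exp(x + y), -2*x*z + 3*exp(x + y), x*(-2*y + 5*exp(x*z)))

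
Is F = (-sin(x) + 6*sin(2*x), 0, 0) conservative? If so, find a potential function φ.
Yes, F is conservative. φ = cos(x) - 3*cos(2*x)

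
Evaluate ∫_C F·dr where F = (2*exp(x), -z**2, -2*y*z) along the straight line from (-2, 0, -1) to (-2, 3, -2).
-12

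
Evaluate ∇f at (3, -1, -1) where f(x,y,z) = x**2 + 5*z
(6, 0, 5)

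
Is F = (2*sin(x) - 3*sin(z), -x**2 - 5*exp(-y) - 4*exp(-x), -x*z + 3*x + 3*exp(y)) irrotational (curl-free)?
No, ∇×F = (3*exp(y), z - 3*cos(z) - 3, -2*x + 4*exp(-x))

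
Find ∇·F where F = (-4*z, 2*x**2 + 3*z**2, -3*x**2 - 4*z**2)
-8*z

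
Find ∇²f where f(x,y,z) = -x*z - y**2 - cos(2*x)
4*cos(2*x) - 2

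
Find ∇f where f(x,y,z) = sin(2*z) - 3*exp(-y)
(0, 3*exp(-y), 2*cos(2*z))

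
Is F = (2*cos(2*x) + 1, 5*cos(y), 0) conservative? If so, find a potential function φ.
Yes, F is conservative. φ = x + sin(2*x) + 5*sin(y)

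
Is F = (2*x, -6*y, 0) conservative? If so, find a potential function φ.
Yes, F is conservative. φ = x**2 - 3*y**2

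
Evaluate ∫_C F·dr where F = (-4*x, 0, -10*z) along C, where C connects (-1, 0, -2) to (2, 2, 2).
-6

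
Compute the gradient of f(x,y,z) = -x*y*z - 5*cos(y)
(-y*z, -x*z + 5*sin(y), -x*y)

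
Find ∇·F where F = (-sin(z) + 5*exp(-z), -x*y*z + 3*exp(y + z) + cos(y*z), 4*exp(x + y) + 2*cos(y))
-x*z - z*sin(y*z) + 3*exp(y + z)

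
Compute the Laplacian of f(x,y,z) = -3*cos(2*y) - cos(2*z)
12*cos(2*y) + 4*cos(2*z)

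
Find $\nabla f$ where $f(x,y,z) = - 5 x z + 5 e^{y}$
(-5*z, 5*exp(y), -5*x)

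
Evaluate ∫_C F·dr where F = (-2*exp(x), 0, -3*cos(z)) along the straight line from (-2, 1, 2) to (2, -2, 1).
-2*exp(2) - 3*sin(1) + 2*exp(-2) + 3*sin(2)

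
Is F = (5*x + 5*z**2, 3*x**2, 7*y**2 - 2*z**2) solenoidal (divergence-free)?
No, ∇·F = 5 - 4*z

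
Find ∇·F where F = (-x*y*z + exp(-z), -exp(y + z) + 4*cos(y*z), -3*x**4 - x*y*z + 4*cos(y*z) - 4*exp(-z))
-x*y - y*z - 4*y*sin(y*z) - 4*z*sin(y*z) - exp(y + z) + 4*exp(-z)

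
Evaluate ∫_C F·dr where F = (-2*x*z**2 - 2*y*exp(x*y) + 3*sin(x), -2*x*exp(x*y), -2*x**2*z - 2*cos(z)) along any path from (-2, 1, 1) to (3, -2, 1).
-5 + 3*cos(2) - 2*exp(-6) + 2*exp(-2) - 3*cos(3)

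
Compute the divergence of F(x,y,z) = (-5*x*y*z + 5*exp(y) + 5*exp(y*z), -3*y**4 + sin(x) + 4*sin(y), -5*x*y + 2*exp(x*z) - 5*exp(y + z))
2*x*exp(x*z) - 12*y**3 - 5*y*z - 5*exp(y + z) + 4*cos(y)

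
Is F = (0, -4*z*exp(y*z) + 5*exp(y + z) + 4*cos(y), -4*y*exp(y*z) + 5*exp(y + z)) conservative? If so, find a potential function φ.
Yes, F is conservative. φ = -4*exp(y*z) + 5*exp(y + z) + 4*sin(y)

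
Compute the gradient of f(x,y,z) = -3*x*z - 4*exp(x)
(-3*z - 4*exp(x), 0, -3*x)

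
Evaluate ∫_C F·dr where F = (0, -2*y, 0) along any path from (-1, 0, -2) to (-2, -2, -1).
-4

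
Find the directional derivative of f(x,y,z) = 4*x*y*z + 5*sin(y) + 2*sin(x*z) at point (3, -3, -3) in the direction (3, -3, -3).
sqrt(3)*(-5*cos(3) - 12*cos(9) + 108)/3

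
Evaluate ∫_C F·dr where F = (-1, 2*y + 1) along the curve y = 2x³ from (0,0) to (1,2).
5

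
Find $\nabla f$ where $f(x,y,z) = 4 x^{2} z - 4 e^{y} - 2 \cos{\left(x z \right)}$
(2*z*(4*x + sin(x*z)), -4*exp(y), 2*x*(2*x + sin(x*z)))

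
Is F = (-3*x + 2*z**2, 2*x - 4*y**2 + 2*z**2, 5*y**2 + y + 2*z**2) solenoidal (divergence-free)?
No, ∇·F = -8*y + 4*z - 3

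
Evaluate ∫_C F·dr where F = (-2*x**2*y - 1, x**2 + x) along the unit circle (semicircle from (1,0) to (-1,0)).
2 + 3*pi/4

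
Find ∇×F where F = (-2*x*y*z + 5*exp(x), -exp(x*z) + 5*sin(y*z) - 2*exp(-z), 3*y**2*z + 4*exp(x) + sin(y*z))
(x*exp(x*z) + 6*y*z - 5*y*cos(y*z) + z*cos(y*z) - 2*exp(-z), -2*x*y - 4*exp(x), z*(2*x - exp(x*z)))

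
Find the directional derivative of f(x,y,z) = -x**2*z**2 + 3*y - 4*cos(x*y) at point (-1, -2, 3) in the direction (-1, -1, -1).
sqrt(3)*(-5 + 4*sin(2))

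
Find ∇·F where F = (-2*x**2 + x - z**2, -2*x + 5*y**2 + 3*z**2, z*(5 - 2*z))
-4*x + 10*y - 4*z + 6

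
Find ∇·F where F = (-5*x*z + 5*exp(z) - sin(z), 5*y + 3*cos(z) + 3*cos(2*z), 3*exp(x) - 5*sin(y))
5 - 5*z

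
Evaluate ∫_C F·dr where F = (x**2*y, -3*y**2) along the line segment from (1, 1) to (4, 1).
21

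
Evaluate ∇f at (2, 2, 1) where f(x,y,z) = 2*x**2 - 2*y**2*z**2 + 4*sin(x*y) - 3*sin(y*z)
(8*cos(4) + 8, -8 + 8*cos(4) - 3*cos(2), -16 - 6*cos(2))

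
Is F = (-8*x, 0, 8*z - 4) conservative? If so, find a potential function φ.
Yes, F is conservative. φ = -4*x**2 + 4*z**2 - 4*z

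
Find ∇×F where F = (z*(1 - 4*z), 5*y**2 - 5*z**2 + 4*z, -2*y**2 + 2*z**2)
(-4*y + 10*z - 4, 1 - 8*z, 0)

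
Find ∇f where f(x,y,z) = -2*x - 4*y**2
(-2, -8*y, 0)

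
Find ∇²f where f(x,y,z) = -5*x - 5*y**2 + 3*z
-10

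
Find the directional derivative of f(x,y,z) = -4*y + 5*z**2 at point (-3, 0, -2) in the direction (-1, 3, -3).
48*sqrt(19)/19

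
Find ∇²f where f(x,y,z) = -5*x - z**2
-2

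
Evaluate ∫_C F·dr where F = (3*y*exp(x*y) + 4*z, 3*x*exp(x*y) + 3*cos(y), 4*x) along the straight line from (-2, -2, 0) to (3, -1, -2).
3*((-exp(4) - 8 - sin(1) + sin(2))*exp(3) + 1)*exp(-3)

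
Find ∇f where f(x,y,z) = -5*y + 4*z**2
(0, -5, 8*z)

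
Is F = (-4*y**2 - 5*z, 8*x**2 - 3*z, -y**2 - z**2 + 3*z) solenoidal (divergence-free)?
No, ∇·F = 3 - 2*z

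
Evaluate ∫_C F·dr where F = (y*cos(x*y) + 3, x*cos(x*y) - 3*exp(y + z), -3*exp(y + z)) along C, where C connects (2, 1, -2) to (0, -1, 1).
-9 - sin(2) + 3*exp(-1)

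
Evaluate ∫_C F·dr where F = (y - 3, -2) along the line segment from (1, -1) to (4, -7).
-9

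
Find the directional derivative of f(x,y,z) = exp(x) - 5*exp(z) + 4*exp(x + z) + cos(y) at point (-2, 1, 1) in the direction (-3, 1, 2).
-sqrt(14)*(3 + exp(2)*sin(1) + 4*E + 10*exp(3))*exp(-2)/14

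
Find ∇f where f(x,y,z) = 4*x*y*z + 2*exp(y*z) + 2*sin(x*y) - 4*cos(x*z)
(4*y*z + 2*y*cos(x*y) + 4*z*sin(x*z), 4*x*z + 2*x*cos(x*y) + 2*z*exp(y*z), 4*x*y + 4*x*sin(x*z) + 2*y*exp(y*z))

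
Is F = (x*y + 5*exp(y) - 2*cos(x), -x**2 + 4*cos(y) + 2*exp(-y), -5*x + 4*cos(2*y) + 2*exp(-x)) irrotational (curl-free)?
No, ∇×F = (-8*sin(2*y), 5 + 2*exp(-x), -3*x - 5*exp(y))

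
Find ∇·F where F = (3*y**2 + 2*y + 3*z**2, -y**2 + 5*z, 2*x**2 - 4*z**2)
-2*y - 8*z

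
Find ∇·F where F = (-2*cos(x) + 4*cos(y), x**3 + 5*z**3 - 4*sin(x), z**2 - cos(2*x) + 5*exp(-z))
2*z + 2*sin(x) - 5*exp(-z)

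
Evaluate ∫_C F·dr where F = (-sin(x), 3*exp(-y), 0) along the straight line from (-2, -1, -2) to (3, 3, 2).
cos(3) - 3*exp(-3) - cos(2) + 3*E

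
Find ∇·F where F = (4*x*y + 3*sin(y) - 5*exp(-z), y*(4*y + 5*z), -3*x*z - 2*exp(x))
-3*x + 12*y + 5*z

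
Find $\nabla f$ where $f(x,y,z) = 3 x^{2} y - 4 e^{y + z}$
(6*x*y, 3*x**2 - 4*exp(y + z), -4*exp(y + z))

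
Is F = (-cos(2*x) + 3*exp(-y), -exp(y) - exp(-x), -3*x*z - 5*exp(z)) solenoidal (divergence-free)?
No, ∇·F = -3*x - exp(y) - 5*exp(z) + 2*sin(2*x)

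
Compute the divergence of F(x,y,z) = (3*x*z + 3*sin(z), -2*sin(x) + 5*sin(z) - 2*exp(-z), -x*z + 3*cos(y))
-x + 3*z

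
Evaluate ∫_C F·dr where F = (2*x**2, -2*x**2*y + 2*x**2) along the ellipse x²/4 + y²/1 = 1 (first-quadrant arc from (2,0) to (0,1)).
-2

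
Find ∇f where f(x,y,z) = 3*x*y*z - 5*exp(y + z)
(3*y*z, 3*x*z - 5*exp(y + z), 3*x*y - 5*exp(y + z))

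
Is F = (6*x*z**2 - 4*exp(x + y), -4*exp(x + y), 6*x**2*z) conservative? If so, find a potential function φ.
Yes, F is conservative. φ = 3*x**2*z**2 - 4*exp(x + y)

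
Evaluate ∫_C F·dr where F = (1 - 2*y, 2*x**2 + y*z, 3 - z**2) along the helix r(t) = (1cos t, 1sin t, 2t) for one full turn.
pi*(39 - 64*pi**2)/3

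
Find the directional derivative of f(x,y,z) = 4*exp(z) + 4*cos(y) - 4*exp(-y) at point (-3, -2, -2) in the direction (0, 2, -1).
4*sqrt(5)*(-1 + 2*(sin(2) + exp(2))*exp(2))*exp(-2)/5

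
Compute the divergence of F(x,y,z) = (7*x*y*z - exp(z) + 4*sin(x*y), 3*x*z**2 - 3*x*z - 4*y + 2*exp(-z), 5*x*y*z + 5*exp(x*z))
5*x*y + 5*x*exp(x*z) + 7*y*z + 4*y*cos(x*y) - 4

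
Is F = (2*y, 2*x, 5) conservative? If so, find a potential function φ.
Yes, F is conservative. φ = 2*x*y + 5*z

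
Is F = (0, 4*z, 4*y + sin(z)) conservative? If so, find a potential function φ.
Yes, F is conservative. φ = 4*y*z - cos(z)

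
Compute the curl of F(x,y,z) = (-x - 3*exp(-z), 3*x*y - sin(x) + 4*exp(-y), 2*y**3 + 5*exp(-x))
(6*y**2, 3*exp(-z) + 5*exp(-x), 3*y - cos(x))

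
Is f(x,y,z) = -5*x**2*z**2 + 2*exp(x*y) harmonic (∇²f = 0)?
No, ∇²f = 2*x**2*exp(x*y) - 10*x**2 + 2*y**2*exp(x*y) - 10*z**2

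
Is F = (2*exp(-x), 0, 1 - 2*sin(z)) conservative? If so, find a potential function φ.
Yes, F is conservative. φ = z + 2*cos(z) - 2*exp(-x)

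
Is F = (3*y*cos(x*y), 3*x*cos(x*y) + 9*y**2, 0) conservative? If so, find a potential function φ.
Yes, F is conservative. φ = 3*y**3 + 3*sin(x*y)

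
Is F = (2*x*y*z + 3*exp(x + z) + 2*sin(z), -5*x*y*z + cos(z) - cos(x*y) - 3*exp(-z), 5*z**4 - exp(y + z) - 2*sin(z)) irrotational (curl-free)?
No, ∇×F = (5*x*y - exp(y + z) + sin(z) - 3*exp(-z), 2*x*y + 3*exp(x + z) + 2*cos(z), -2*x*z - 5*y*z + y*sin(x*y))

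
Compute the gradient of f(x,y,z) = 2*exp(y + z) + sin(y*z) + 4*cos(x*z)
(-4*z*sin(x*z), z*cos(y*z) + 2*exp(y + z), -4*x*sin(x*z) + y*cos(y*z) + 2*exp(y + z))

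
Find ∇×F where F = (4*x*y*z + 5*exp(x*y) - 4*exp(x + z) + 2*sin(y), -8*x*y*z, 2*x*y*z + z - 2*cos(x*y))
(2*x*(4*y + z + sin(x*y)), 4*x*y - 2*y*z - 2*y*sin(x*y) - 4*exp(x + z), -4*x*z - 5*x*exp(x*y) - 8*y*z - 2*cos(y))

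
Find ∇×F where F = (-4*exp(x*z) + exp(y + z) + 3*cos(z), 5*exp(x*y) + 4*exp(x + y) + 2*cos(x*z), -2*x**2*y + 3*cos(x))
(2*x*(-x + sin(x*z)), 4*x*y - 4*x*exp(x*z) + exp(y + z) + 3*sin(x) - 3*sin(z), 5*y*exp(x*y) - 2*z*sin(x*z) + 4*exp(x + y) - exp(y + z))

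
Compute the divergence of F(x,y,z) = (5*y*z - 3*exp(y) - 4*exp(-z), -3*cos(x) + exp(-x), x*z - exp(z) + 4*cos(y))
x - exp(z)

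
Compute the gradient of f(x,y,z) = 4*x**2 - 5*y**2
(8*x, -10*y, 0)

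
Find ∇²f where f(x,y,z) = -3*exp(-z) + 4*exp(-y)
-3*exp(-z) + 4*exp(-y)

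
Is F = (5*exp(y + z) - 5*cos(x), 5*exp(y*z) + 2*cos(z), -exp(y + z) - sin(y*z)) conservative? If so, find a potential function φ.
No, ∇×F = (-5*y*exp(y*z) - z*cos(y*z) - exp(y + z) + 2*sin(z), 5*exp(y + z), -5*exp(y + z)) ≠ 0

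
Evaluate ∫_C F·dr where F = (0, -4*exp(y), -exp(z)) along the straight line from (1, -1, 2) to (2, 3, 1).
(-4*exp(4) - exp(2) + 4 + exp(3))*exp(-1)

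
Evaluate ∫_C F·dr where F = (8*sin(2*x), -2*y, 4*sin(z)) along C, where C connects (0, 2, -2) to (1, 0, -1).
8 - 4*cos(1)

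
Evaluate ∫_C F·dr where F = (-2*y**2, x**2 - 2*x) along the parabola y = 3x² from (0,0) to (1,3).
-61/10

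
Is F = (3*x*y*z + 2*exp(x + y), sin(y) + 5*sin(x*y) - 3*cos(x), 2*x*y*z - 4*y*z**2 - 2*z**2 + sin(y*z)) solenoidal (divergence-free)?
No, ∇·F = 2*x*y + 5*x*cos(x*y) - 5*y*z + y*cos(y*z) - 4*z + 2*exp(x + y) + cos(y)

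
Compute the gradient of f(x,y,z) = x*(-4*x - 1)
(-8*x - 1, 0, 0)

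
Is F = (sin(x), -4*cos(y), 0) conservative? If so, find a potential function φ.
Yes, F is conservative. φ = -4*sin(y) - cos(x)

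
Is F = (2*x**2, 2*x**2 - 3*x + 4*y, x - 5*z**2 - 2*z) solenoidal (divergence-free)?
No, ∇·F = 4*x - 10*z + 2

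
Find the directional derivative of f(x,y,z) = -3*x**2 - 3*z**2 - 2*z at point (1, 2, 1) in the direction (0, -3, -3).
4*sqrt(2)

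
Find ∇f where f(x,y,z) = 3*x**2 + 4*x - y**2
(6*x + 4, -2*y, 0)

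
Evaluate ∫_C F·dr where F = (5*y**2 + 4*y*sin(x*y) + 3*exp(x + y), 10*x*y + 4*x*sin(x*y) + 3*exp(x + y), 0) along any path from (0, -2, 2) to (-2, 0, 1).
0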